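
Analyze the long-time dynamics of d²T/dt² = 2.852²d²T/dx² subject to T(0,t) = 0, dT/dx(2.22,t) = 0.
Long-time behavior: T oscillates (no decay). Energy is conserved; the solution oscillates indefinitely as standing waves.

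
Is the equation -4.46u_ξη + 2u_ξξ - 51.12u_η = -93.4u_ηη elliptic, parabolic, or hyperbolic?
Rewriting in standard form: 2u_ξξ - 4.46u_ξη + 93.4u_ηη - 51.12u_η = 0. Computing B² - 4AC with A = 2, B = -4.46, C = 93.4: discriminant = -727.3084 (negative). Answer: elliptic.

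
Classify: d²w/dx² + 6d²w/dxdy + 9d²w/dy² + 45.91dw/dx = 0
Parabolic (discriminant = 0).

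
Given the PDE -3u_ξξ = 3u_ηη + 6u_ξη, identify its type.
Rewriting in standard form: -3u_ξξ - 6u_ξη - 3u_ηη = 0. The second-order coefficients are A = -3, B = -6, C = -3. Since B² - 4AC = 0 = 0, this is a parabolic PDE.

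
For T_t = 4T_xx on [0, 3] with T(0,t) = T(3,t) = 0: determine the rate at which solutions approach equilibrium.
Eigenvalues: λₙ = 4n²π²/3².
First three modes:
  n=1: λ₁ = 4π²/3² ≈ 4.386
  n=2: λ₂ = 16π²/3² ≈ 17.546 (4× faster decay)
  n=3: λ₃ = 36π²/3² ≈ 39.478 (9× faster decay)
As t → ∞, higher modes decay exponentially faster. The n=1 mode dominates: T ~ c₁ sin(πx/3) e^{-λ₁t}.
Decay rate: λ₁ = 4π²/3² ≈ 4.386.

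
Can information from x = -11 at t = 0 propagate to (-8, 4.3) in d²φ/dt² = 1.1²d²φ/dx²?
Yes. The domain of dependence is [-12.73, -3.27], and -11 ∈ [-12.73, -3.27].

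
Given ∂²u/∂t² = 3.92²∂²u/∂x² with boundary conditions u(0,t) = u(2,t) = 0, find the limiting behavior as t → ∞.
u oscillates (no decay). Energy is conserved; the solution oscillates indefinitely as standing waves.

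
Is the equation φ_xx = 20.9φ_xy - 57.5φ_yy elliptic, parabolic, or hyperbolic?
Rewriting in standard form: φ_xx - 20.9φ_xy + 57.5φ_yy = 0. Computing B² - 4AC with A = 1, B = -20.9, C = 57.5: discriminant = 206.81 (positive). Answer: hyperbolic.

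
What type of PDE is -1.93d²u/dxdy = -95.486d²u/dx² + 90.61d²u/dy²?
Rewriting in standard form: 95.486d²u/dx² - 1.93d²u/dxdy - 90.61d²u/dy² = 0. With A = 95.486, B = -1.93, C = -90.61, the discriminant is 34611.67074. This is a hyperbolic PDE.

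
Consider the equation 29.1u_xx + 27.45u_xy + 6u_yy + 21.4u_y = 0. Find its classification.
Hyperbolic. (A = 29.1, B = 27.45, C = 6 gives B² - 4AC = 55.1025.)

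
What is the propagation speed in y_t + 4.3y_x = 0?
Speed = 4.3. Information travels along x - 4.3t = const (rightward).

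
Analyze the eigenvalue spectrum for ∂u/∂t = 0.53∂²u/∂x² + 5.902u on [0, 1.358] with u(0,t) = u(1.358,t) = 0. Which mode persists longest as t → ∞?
Eigenvalues: λₙ = 0.53n²π²/1.358² - 5.902.
First three modes:
  n=1: λ₁ = 0.53π²/1.358² - 5.902 ≈ -3.066
  n=2: λ₂ = 2.12π²/1.358² - 5.902 ≈ 5.444
  n=3: λ₃ = 4.77π²/1.358² - 5.902 ≈ 19.626
Since 0.53π²/1.358² ≈ 2.836 < 5.902, λ₁ < 0.
The n=1 mode grows fastest (−λₙ is largest for n=1) → dominates.
Asymptotic: u ~ c₁ sin(πx/1.358) e^{3.066t} (exponential growth at rate −λ₁ ≈ 3.066).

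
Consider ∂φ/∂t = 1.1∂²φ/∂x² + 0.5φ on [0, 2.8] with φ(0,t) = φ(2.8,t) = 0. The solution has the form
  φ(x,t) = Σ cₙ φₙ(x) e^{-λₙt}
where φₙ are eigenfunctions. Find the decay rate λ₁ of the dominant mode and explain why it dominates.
Eigenvalues: λₙ = 1.1n²π²/2.8² - 0.5.
First three modes:
  n=1: λ₁ = 1.1π²/2.8² - 0.5 ≈ 0.885
  n=2: λ₂ = 4.4π²/2.8² - 0.5 ≈ 5.039
  n=3: λ₃ = 9.9π²/2.8² - 0.5 ≈ 11.963
Since 1.1π²/2.8² ≈ 1.385 > 0.5, all λₙ > 0.
The n=1 mode decays slowest → dominates as t → ∞.
Asymptotic: φ ~ c₁ sin(πx/2.8) e^{-λ₁t} with decay rate λ₁ ≈ 0.885.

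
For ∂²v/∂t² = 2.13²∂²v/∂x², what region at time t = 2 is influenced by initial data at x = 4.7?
Domain of influence: [0.44, 8.96]. Data at x = 4.7 spreads outward at speed 2.13.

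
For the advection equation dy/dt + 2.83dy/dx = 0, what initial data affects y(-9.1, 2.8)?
A single point: x = -17.024. The characteristic through (-9.1, 2.8) is x - 2.83t = const, so x = -9.1 - 2.83·2.8 = -17.024.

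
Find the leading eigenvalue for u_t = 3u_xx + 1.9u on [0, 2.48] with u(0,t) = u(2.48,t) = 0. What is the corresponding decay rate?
Eigenvalues: λₙ = 3n²π²/2.48² - 1.9.
First three modes:
  n=1: λ₁ = 3π²/2.48² - 1.9 ≈ 2.914
  n=2: λ₂ = 12π²/2.48² - 1.9 ≈ 17.357
  n=3: λ₃ = 27π²/2.48² - 1.9 ≈ 41.427
Since 3π²/2.48² ≈ 4.814 > 1.9, all λₙ > 0.
The n=1 mode decays slowest → dominates as t → ∞.
Asymptotic: u ~ c₁ sin(πx/2.48) e^{-λ₁t} with decay rate λ₁ ≈ 2.914.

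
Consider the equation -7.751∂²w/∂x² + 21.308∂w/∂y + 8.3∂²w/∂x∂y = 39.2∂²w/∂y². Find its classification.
Rewriting in standard form: -7.751∂²w/∂x² + 8.3∂²w/∂x∂y - 39.2∂²w/∂y² + 21.308∂w/∂y = 0. Elliptic. (A = -7.751, B = 8.3, C = -39.2 gives B² - 4AC = -1146.4668.)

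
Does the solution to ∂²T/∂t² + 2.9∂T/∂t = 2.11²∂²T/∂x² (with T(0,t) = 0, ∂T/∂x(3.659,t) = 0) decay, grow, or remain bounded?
T → 0. Damping (γ=2.9) dissipates energy; oscillations decay exponentially.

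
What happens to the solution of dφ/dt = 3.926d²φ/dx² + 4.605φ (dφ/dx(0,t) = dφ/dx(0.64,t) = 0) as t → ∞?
φ grows unboundedly. With Neumann BCs the constant mode has diffusion eigenvalue 0, so any r > 0 makes it grow like e^(4.605t); solution grows exponentially.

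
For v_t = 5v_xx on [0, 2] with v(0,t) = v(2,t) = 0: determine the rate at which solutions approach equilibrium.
Eigenvalues: λₙ = 5n²π²/2².
First three modes:
  n=1: λ₁ = 5π²/2² ≈ 12.337
  n=2: λ₂ = 20π²/2² ≈ 49.348 (4× faster decay)
  n=3: λ₃ = 45π²/2² ≈ 111.033 (9× faster decay)
As t → ∞, higher modes decay exponentially faster. The n=1 mode dominates: v ~ c₁ sin(πx/2) e^{-λ₁t}.
Decay rate: λ₁ = 5π²/2² ≈ 12.337.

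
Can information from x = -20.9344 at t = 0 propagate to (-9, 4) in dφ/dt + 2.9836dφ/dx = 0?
Yes. The characteristic through (-9, 4) passes through x = -20.9344.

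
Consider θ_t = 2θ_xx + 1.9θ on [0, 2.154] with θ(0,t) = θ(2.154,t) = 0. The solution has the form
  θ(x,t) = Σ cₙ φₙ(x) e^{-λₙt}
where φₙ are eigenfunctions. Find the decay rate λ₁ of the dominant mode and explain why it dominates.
Eigenvalues: λₙ = 2n²π²/2.154² - 1.9.
First three modes:
  n=1: λ₁ = 2π²/2.154² - 1.9 ≈ 2.354
  n=2: λ₂ = 8π²/2.154² - 1.9 ≈ 15.118
  n=3: λ₃ = 18π²/2.154² - 1.9 ≈ 36.39
Since 2π²/2.154² ≈ 4.254 > 1.9, all λₙ > 0.
The n=1 mode decays slowest → dominates as t → ∞.
Asymptotic: θ ~ c₁ sin(πx/2.154) e^{-λ₁t} with decay rate λ₁ ≈ 2.354.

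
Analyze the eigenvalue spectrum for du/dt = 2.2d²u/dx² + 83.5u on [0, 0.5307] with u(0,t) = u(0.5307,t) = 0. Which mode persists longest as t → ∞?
Eigenvalues: λₙ = 2.2n²π²/0.5307² - 83.5.
First three modes:
  n=1: λ₁ = 2.2π²/0.5307² - 83.5 ≈ -6.405
  n=2: λ₂ = 8.8π²/0.5307² - 83.5 ≈ 224.879
  n=3: λ₃ = 19.8π²/0.5307² - 83.5 ≈ 610.352
Since 2.2π²/0.5307² ≈ 77.095 < 83.5, λ₁ < 0.
The n=1 mode grows fastest (−λₙ is largest for n=1) → dominates.
Asymptotic: u ~ c₁ sin(πx/0.5307) e^{6.405t} (exponential growth at rate −λ₁ ≈ 6.405).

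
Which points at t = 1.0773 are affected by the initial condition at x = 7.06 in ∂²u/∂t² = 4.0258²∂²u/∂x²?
Domain of influence: [2.72300566, 11.39699434]. Data at x = 7.06 spreads outward at speed 4.0258.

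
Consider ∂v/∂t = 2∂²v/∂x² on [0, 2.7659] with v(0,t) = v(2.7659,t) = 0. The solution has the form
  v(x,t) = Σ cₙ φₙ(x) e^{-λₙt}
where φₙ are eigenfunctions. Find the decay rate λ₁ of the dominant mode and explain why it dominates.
Eigenvalues: λₙ = 2n²π²/2.7659².
First three modes:
  n=1: λ₁ = 2π²/2.7659² ≈ 2.58
  n=2: λ₂ = 8π²/2.7659² ≈ 10.321 (4× faster decay)
  n=3: λ₃ = 18π²/2.7659² ≈ 23.222 (9× faster decay)
As t → ∞, higher modes decay exponentially faster. The n=1 mode dominates: v ~ c₁ sin(πx/2.7659) e^{-λ₁t}.
Decay rate: λ₁ = 2π²/2.7659² ≈ 2.58.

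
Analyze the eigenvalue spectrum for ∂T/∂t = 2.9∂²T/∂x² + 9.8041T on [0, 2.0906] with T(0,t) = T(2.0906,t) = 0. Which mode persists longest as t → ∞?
Eigenvalues: λₙ = 2.9n²π²/2.0906² - 9.8041.
First three modes:
  n=1: λ₁ = 2.9π²/2.0906² - 9.8041 ≈ -3.255
  n=2: λ₂ = 11.6π²/2.0906² - 9.8041 ≈ 16.391
  n=3: λ₃ = 26.1π²/2.0906² - 9.8041 ≈ 49.134
Since 2.9π²/2.0906² ≈ 6.549 < 9.8041, λ₁ < 0.
The n=1 mode grows fastest (−λₙ is largest for n=1) → dominates.
Asymptotic: T ~ c₁ sin(πx/2.0906) e^{3.255t} (exponential growth at rate −λ₁ ≈ 3.255).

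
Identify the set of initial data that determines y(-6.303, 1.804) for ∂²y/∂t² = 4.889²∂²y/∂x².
Domain of dependence: [-15.122756, 2.516756]. Signals travel at speed 4.889, so data within |x - -6.303| ≤ 4.889·1.804 = 8.819756 can reach the point.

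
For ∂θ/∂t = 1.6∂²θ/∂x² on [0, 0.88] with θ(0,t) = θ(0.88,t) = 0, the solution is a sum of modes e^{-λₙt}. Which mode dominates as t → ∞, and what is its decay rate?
Eigenvalues: λₙ = 1.6n²π²/0.88².
First three modes:
  n=1: λ₁ = 1.6π²/0.88² ≈ 20.392
  n=2: λ₂ = 6.4π²/0.88² ≈ 81.567 (4× faster decay)
  n=3: λ₃ = 14.4π²/0.88² ≈ 183.526 (9× faster decay)
As t → ∞, higher modes decay exponentially faster. The n=1 mode dominates: θ ~ c₁ sin(πx/0.88) e^{-λ₁t}.
Decay rate: λ₁ = 1.6π²/0.88² ≈ 20.392.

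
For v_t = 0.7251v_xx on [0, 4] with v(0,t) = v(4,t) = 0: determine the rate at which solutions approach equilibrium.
Eigenvalues: λₙ = 0.7251n²π²/4².
First three modes:
  n=1: λ₁ = 0.7251π²/4² ≈ 0.447
  n=2: λ₂ = 2.9004π²/4² ≈ 1.789 (4× faster decay)
  n=3: λ₃ = 6.5259π²/4² ≈ 4.026 (9× faster decay)
As t → ∞, higher modes decay exponentially faster. The n=1 mode dominates: v ~ c₁ sin(πx/4) e^{-λ₁t}.
Decay rate: λ₁ = 0.7251π²/4² ≈ 0.447.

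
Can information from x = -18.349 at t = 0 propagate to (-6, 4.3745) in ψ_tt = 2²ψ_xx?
No. The domain of dependence is [-14.749, 2.749], and -18.349 is outside this interval.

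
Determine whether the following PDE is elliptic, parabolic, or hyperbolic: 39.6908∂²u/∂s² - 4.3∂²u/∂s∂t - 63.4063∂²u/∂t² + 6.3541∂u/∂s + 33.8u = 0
Coefficients: A = 39.6908, B = -4.3, C = -63.4063. B² - 4AC = 10085.07708816, which is positive, so the equation is hyperbolic.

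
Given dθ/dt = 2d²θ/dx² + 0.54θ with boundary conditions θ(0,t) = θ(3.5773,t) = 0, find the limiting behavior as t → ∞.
θ → 0. Diffusion dominates reaction (r=0.54 < κπ²/L²≈1.54); solution decays.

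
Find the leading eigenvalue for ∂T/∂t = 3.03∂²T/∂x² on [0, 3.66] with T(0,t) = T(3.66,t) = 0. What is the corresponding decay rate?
Eigenvalues: λₙ = 3.03n²π²/3.66².
First three modes:
  n=1: λ₁ = 3.03π²/3.66² ≈ 2.232
  n=2: λ₂ = 12.12π²/3.66² ≈ 8.93 (4× faster decay)
  n=3: λ₃ = 27.27π²/3.66² ≈ 20.092 (9× faster decay)
As t → ∞, higher modes decay exponentially faster. The n=1 mode dominates: T ~ c₁ sin(πx/3.66) e^{-λ₁t}.
Decay rate: λ₁ = 3.03π²/3.66² ≈ 2.232.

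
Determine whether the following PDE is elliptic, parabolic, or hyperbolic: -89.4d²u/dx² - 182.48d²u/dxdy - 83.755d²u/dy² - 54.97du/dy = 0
Coefficients: A = -89.4, B = -182.48, C = -83.755. B² - 4AC = 3348.1624, which is positive, so the equation is hyperbolic.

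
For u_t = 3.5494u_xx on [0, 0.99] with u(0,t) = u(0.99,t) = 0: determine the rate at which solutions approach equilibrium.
Eigenvalues: λₙ = 3.5494n²π²/0.99².
First three modes:
  n=1: λ₁ = 3.5494π²/0.99² ≈ 35.742
  n=2: λ₂ = 14.1976π²/0.99² ≈ 142.97 (4× faster decay)
  n=3: λ₃ = 31.9446π²/0.99² ≈ 321.682 (9× faster decay)
As t → ∞, higher modes decay exponentially faster. The n=1 mode dominates: u ~ c₁ sin(πx/0.99) e^{-λ₁t}.
Decay rate: λ₁ = 3.5494π²/0.99² ≈ 35.742.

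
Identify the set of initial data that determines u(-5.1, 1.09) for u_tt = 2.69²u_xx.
Domain of dependence: [-8.0321, -2.1679]. Signals travel at speed 2.69, so data within |x - -5.1| ≤ 2.69·1.09 = 2.9321 can reach the point.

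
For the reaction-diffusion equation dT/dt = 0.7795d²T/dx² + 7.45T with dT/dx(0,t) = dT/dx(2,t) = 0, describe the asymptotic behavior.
T grows unboundedly. With Neumann BCs the constant mode has diffusion eigenvalue 0, so any r > 0 makes it grow like e^(7.45t); solution grows exponentially.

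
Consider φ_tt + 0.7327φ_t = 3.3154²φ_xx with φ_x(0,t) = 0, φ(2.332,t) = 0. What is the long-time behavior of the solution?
As t → ∞, φ → 0. Damping (γ=0.7327) dissipates energy; oscillations decay exponentially.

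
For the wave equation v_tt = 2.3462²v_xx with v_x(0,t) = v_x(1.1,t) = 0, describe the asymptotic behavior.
v oscillates about a mean that drifts linearly in t (generically unbounded; no decay). There is no damping, so the nonconstant modes persist as standing waves (energy conserved, no decay). But with Neumann conditions at both ends the constant mode has eigenvalue 0: the spatial mean M(t) of v satisfies M'' = 0, so M(t) = M(0) + M'(0)·t. Unless the initial velocity has zero mean (∫v_t(x,0)dx = 0), the solution grows linearly in t (unbounded, though not exponentially); if it does have zero mean, the solution stays bounded and simply oscillates.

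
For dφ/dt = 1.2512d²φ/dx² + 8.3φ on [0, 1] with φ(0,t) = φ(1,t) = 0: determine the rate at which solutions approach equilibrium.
Eigenvalues: λₙ = 1.2512n²π²/1² - 8.3.
First three modes:
  n=1: λ₁ = 1.2512π² - 8.3 ≈ 4.049
  n=2: λ₂ = 5.0048π² - 8.3 ≈ 41.095
  n=3: λ₃ = 11.2608π² - 8.3 ≈ 102.84
Since 1.2512π² ≈ 12.349 > 8.3, all λₙ > 0.
The n=1 mode decays slowest → dominates as t → ∞.
Asymptotic: φ ~ c₁ sin(πx/1) e^{-λ₁t} with decay rate λ₁ ≈ 4.049.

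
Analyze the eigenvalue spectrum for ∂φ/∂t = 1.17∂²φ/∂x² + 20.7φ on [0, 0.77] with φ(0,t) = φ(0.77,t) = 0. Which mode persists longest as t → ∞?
Eigenvalues: λₙ = 1.17n²π²/0.77² - 20.7.
First three modes:
  n=1: λ₁ = 1.17π²/0.77² - 20.7 ≈ -1.224
  n=2: λ₂ = 4.68π²/0.77² - 20.7 ≈ 57.205
  n=3: λ₃ = 10.53π²/0.77² - 20.7 ≈ 154.586
Since 1.17π²/0.77² ≈ 19.476 < 20.7, λ₁ < 0.
The n=1 mode grows fastest (−λₙ is largest for n=1) → dominates.
Asymptotic: φ ~ c₁ sin(πx/0.77) e^{1.224t} (exponential growth at rate −λ₁ ≈ 1.224).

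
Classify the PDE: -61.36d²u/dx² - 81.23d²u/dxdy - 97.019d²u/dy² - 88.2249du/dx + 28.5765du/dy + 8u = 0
A = -61.36, B = -81.23, C = -97.019. Discriminant B² - 4AC = -17214.03046. Since -17214.03046 < 0, elliptic.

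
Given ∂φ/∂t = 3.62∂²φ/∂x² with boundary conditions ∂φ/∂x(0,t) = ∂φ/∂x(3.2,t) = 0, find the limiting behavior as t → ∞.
φ → constant (steady state). Heat is conserved (no flux at boundaries); solution approaches the spatial average.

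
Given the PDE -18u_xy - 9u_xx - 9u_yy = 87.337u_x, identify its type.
Rewriting in standard form: -9u_xx - 18u_xy - 9u_yy - 87.337u_x = 0. The second-order coefficients are A = -9, B = -18, C = -9. Since B² - 4AC = 0 = 0, this is a parabolic PDE.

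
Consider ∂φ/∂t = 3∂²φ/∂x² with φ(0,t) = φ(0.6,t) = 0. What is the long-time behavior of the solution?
As t → ∞, φ → 0. Heat diffuses out through both boundaries.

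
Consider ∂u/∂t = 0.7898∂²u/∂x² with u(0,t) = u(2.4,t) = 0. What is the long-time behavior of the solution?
As t → ∞, u → 0. Heat diffuses out through both boundaries.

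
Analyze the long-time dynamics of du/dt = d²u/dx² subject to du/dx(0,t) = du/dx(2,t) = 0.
Long-time behavior: u → constant (steady state). Heat is conserved (no flux at boundaries); solution approaches the spatial average.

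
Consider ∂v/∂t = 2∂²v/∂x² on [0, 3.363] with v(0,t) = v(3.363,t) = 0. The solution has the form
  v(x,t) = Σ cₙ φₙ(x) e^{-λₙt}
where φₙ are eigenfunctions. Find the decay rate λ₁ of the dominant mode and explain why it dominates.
Eigenvalues: λₙ = 2n²π²/3.363².
First three modes:
  n=1: λ₁ = 2π²/3.363² ≈ 1.745
  n=2: λ₂ = 8π²/3.363² ≈ 6.981 (4× faster decay)
  n=3: λ₃ = 18π²/3.363² ≈ 15.708 (9× faster decay)
As t → ∞, higher modes decay exponentially faster. The n=1 mode dominates: v ~ c₁ sin(πx/3.363) e^{-λ₁t}.
Decay rate: λ₁ = 2π²/3.363² ≈ 1.745.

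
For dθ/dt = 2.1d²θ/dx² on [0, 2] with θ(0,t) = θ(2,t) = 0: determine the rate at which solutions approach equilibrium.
Eigenvalues: λₙ = 2.1n²π²/2².
First three modes:
  n=1: λ₁ = 2.1π²/2² ≈ 5.182
  n=2: λ₂ = 8.4π²/2² ≈ 20.726 (4× faster decay)
  n=3: λ₃ = 18.9π²/2² ≈ 46.634 (9× faster decay)
As t → ∞, higher modes decay exponentially faster. The n=1 mode dominates: θ ~ c₁ sin(πx/2) e^{-λ₁t}.
Decay rate: λ₁ = 2.1π²/2² ≈ 5.182.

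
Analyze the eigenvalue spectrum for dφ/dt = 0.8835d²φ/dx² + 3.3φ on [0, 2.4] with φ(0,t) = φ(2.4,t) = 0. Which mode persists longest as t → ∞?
Eigenvalues: λₙ = 0.8835n²π²/2.4² - 3.3.
First three modes:
  n=1: λ₁ = 0.8835π²/2.4² - 3.3 ≈ -1.786
  n=2: λ₂ = 3.534π²/2.4² - 3.3 ≈ 2.755
  n=3: λ₃ = 7.9515π²/2.4² - 3.3 ≈ 10.325
Since 0.8835π²/2.4² ≈ 1.514 < 3.3, λ₁ < 0.
The n=1 mode grows fastest (−λₙ is largest for n=1) → dominates.
Asymptotic: φ ~ c₁ sin(πx/2.4) e^{1.786t} (exponential growth at rate −λ₁ ≈ 1.786).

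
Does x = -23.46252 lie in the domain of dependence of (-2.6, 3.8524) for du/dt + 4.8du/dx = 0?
No. Only data at x = -21.09152 affects (-2.6, 3.8524). Advection has one-way propagation along characteristics.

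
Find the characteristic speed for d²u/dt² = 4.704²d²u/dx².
Speed = 4.704. Information travels along characteristics x = x₀ ± 4.704t.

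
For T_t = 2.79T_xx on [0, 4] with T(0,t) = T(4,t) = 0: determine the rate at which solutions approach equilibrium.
Eigenvalues: λₙ = 2.79n²π²/4².
First three modes:
  n=1: λ₁ = 2.79π²/4² ≈ 1.721
  n=2: λ₂ = 11.16π²/4² ≈ 6.884 (4× faster decay)
  n=3: λ₃ = 25.11π²/4² ≈ 15.489 (9× faster decay)
As t → ∞, higher modes decay exponentially faster. The n=1 mode dominates: T ~ c₁ sin(πx/4) e^{-λ₁t}.
Decay rate: λ₁ = 2.79π²/4² ≈ 1.721.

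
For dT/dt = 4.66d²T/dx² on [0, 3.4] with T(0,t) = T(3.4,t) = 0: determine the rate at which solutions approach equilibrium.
Eigenvalues: λₙ = 4.66n²π²/3.4².
First three modes:
  n=1: λ₁ = 4.66π²/3.4² ≈ 3.979
  n=2: λ₂ = 18.64π²/3.4² ≈ 15.914 (4× faster decay)
  n=3: λ₃ = 41.94π²/3.4² ≈ 35.807 (9× faster decay)
As t → ∞, higher modes decay exponentially faster. The n=1 mode dominates: T ~ c₁ sin(πx/3.4) e^{-λ₁t}.
Decay rate: λ₁ = 4.66π²/3.4² ≈ 3.979.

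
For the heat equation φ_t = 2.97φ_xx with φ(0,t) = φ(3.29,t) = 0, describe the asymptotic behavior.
φ → 0. Heat diffuses out through both boundaries.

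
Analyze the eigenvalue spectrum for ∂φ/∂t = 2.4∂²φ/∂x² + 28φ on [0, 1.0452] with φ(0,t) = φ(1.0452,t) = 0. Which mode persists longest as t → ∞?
Eigenvalues: λₙ = 2.4n²π²/1.0452² - 28.
First three modes:
  n=1: λ₁ = 2.4π²/1.0452² - 28 ≈ -6.317
  n=2: λ₂ = 9.6π²/1.0452² - 28 ≈ 58.731
  n=3: λ₃ = 21.6π²/1.0452² - 28 ≈ 167.144
Since 2.4π²/1.0452² ≈ 21.683 < 28, λ₁ < 0.
The n=1 mode grows fastest (−λₙ is largest for n=1) → dominates.
Asymptotic: φ ~ c₁ sin(πx/1.0452) e^{6.317t} (exponential growth at rate −λ₁ ≈ 6.317).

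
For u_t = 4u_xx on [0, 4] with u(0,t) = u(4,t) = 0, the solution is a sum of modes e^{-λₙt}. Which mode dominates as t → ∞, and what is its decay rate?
Eigenvalues: λₙ = 4n²π²/4².
First three modes:
  n=1: λ₁ = 4π²/4² ≈ 2.467
  n=2: λ₂ = 16π²/4² ≈ 9.87 (4× faster decay)
  n=3: λ₃ = 36π²/4² ≈ 22.207 (9× faster decay)
As t → ∞, higher modes decay exponentially faster. The n=1 mode dominates: u ~ c₁ sin(πx/4) e^{-λ₁t}.
Decay rate: λ₁ = 4π²/4² ≈ 2.467.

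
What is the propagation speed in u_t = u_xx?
Infinite. The heat equation is parabolic, not hyperbolic, so disturbances propagate instantly.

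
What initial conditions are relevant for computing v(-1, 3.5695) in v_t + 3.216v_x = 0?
A single point: x = -12.479512. The characteristic through (-1, 3.5695) is x - 3.216t = const, so x = -1 - 3.216·3.5695 = -12.479512.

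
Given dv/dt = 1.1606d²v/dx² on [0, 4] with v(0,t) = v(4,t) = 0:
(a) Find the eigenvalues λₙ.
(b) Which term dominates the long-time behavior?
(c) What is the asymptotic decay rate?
Eigenvalues: λₙ = 1.1606n²π²/4².
First three modes:
  n=1: λ₁ = 1.1606π²/4² ≈ 0.716
  n=2: λ₂ = 4.6424π²/4² ≈ 2.864 (4× faster decay)
  n=3: λ₃ = 10.4454π²/4² ≈ 6.443 (9× faster decay)
As t → ∞, higher modes decay exponentially faster. The n=1 mode dominates: v ~ c₁ sin(πx/4) e^{-λ₁t}.
Decay rate: λ₁ = 1.1606π²/4² ≈ 0.716.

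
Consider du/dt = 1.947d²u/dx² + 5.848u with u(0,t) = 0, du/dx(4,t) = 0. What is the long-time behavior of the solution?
As t → ∞, u grows unboundedly. Reaction dominates diffusion (r=5.848 > κπ²/(4L²)≈0.3); solution grows exponentially.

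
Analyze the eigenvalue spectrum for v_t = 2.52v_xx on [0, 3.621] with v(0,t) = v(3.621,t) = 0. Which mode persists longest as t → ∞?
Eigenvalues: λₙ = 2.52n²π²/3.621².
First three modes:
  n=1: λ₁ = 2.52π²/3.621² ≈ 1.897
  n=2: λ₂ = 10.08π²/3.621² ≈ 7.588 (4× faster decay)
  n=3: λ₃ = 22.68π²/3.621² ≈ 17.072 (9× faster decay)
As t → ∞, higher modes decay exponentially faster. The n=1 mode dominates: v ~ c₁ sin(πx/3.621) e^{-λ₁t}.
Decay rate: λ₁ = 2.52π²/3.621² ≈ 1.897.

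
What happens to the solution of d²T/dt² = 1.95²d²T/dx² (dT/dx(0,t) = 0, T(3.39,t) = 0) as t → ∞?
T oscillates (no decay). Energy is conserved; the solution oscillates indefinitely as standing waves.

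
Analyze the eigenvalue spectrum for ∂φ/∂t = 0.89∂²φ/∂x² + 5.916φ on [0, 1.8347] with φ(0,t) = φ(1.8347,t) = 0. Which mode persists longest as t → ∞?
Eigenvalues: λₙ = 0.89n²π²/1.8347² - 5.916.
First three modes:
  n=1: λ₁ = 0.89π²/1.8347² - 5.916 ≈ -3.306
  n=2: λ₂ = 3.56π²/1.8347² - 5.916 ≈ 4.522
  n=3: λ₃ = 8.01π²/1.8347² - 5.916 ≈ 17.57
Since 0.89π²/1.8347² ≈ 2.61 < 5.916, λ₁ < 0.
The n=1 mode grows fastest (−λₙ is largest for n=1) → dominates.
Asymptotic: φ ~ c₁ sin(πx/1.8347) e^{3.306t} (exponential growth at rate −λ₁ ≈ 3.306).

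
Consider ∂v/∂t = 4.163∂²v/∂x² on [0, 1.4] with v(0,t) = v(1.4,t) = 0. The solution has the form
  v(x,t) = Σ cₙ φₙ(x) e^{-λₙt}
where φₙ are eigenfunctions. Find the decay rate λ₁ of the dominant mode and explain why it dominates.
Eigenvalues: λₙ = 4.163n²π²/1.4².
First three modes:
  n=1: λ₁ = 4.163π²/1.4² ≈ 20.963
  n=2: λ₂ = 16.652π²/1.4² ≈ 83.851 (4× faster decay)
  n=3: λ₃ = 37.467π²/1.4² ≈ 188.666 (9× faster decay)
As t → ∞, higher modes decay exponentially faster. The n=1 mode dominates: v ~ c₁ sin(πx/1.4) e^{-λ₁t}.
Decay rate: λ₁ = 4.163π²/1.4² ≈ 20.963.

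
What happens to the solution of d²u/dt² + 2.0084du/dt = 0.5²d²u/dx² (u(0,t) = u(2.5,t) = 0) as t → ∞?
u → 0. Damping (γ=2.0084) dissipates energy; oscillations decay exponentially.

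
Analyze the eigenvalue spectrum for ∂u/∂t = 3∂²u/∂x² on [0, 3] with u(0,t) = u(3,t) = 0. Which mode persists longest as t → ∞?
Eigenvalues: λₙ = 3n²π²/3².
First three modes:
  n=1: λ₁ = 3π²/3² ≈ 3.29
  n=2: λ₂ = 12π²/3² ≈ 13.159 (4× faster decay)
  n=3: λ₃ = 27π²/3² ≈ 29.609 (9× faster decay)
As t → ∞, higher modes decay exponentially faster. The n=1 mode dominates: u ~ c₁ sin(πx/3) e^{-λ₁t}.
Decay rate: λ₁ = 3π²/3² ≈ 3.29.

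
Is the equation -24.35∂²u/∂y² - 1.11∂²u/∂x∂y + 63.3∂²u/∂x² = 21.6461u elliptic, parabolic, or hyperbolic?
Rewriting in standard form: 63.3∂²u/∂x² - 1.11∂²u/∂x∂y - 24.35∂²u/∂y² - 21.6461u = 0. Computing B² - 4AC with A = 63.3, B = -1.11, C = -24.35: discriminant = 6166.6521 (positive). Answer: hyperbolic.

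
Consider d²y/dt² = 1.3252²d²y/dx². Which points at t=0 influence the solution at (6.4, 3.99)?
Domain of dependence: [1.112452, 11.687548]. Signals travel at speed 1.3252, so data within |x - 6.4| ≤ 1.3252·3.99 = 5.287548 can reach the point.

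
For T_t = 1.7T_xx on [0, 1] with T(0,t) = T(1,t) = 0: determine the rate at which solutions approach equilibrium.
Eigenvalues: λₙ = 1.7n²π².
First three modes:
  n=1: λ₁ = 1.7π² ≈ 16.778
  n=2: λ₂ = 6.8π² ≈ 67.113 (4× faster decay)
  n=3: λ₃ = 15.3π² ≈ 151.005 (9× faster decay)
As t → ∞, higher modes decay exponentially faster. The n=1 mode dominates: T ~ c₁ sin(πx) e^{-λ₁t}.
Decay rate: λ₁ = 1.7π² ≈ 16.778.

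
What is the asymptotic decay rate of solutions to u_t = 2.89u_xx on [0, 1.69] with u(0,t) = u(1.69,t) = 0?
Eigenvalues: λₙ = 2.89n²π²/1.69².
First three modes:
  n=1: λ₁ = 2.89π²/1.69² ≈ 9.987
  n=2: λ₂ = 11.56π²/1.69² ≈ 39.947 (4× faster decay)
  n=3: λ₃ = 26.01π²/1.69² ≈ 89.881 (9× faster decay)
As t → ∞, higher modes decay exponentially faster. The n=1 mode dominates: u ~ c₁ sin(πx/1.69) e^{-λ₁t}.
Decay rate: λ₁ = 2.89π²/1.69² ≈ 9.987.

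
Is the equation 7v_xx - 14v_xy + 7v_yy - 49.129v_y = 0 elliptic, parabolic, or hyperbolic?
Computing B² - 4AC with A = 7, B = -14, C = 7: discriminant = 0 (zero). Answer: parabolic.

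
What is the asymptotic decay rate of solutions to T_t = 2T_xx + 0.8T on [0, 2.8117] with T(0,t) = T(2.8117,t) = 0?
Eigenvalues: λₙ = 2n²π²/2.8117² - 0.8.
First three modes:
  n=1: λ₁ = 2π²/2.8117² - 0.8 ≈ 1.697
  n=2: λ₂ = 8π²/2.8117² - 0.8 ≈ 9.187
  n=3: λ₃ = 18π²/2.8117² - 0.8 ≈ 21.672
Since 2π²/2.8117² ≈ 2.497 > 0.8, all λₙ > 0.
The n=1 mode decays slowest → dominates as t → ∞.
Asymptotic: T ~ c₁ sin(πx/2.8117) e^{-λ₁t} with decay rate λ₁ ≈ 1.697.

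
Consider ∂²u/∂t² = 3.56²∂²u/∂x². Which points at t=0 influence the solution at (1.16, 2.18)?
Domain of dependence: [-6.6008, 8.9208]. Signals travel at speed 3.56, so data within |x - 1.16| ≤ 3.56·2.18 = 7.7608 can reach the point.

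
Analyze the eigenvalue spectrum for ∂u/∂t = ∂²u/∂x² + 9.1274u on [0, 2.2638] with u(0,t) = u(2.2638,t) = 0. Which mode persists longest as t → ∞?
Eigenvalues: λₙ = n²π²/2.2638² - 9.1274.
First three modes:
  n=1: λ₁ = π²/2.2638² - 9.1274 ≈ -7.202
  n=2: λ₂ = 4π²/2.2638² - 9.1274 ≈ -1.424
  n=3: λ₃ = 9π²/2.2638² - 9.1274 ≈ 8.205
Since π²/2.2638² ≈ 1.926 < 9.1274, λ₁ < 0.
The n=1 mode grows fastest (−λₙ is largest for n=1) → dominates.
Asymptotic: u ~ c₁ sin(πx/2.2638) e^{7.202t} (exponential growth at rate −λ₁ ≈ 7.202).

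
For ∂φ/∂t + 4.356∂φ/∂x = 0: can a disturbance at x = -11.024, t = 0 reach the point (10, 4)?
No. Only data at x = -7.424 affects (10, 4). Advection has one-way propagation along characteristics.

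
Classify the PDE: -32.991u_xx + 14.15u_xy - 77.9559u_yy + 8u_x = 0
A = -32.991, B = 14.15, C = -77.9559. Discriminant B² - 4AC = -10087.1498876. Since -10087.1498876 < 0, elliptic.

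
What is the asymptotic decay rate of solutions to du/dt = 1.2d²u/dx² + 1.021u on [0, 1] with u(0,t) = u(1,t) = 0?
Eigenvalues: λₙ = 1.2n²π²/1² - 1.021.
First three modes:
  n=1: λ₁ = 1.2π² - 1.021 ≈ 10.823
  n=2: λ₂ = 4.8π² - 1.021 ≈ 46.353
  n=3: λ₃ = 10.8π² - 1.021 ≈ 105.571
Since 1.2π² ≈ 11.844 > 1.021, all λₙ > 0.
The n=1 mode decays slowest → dominates as t → ∞.
Asymptotic: u ~ c₁ sin(πx/1) e^{-λ₁t} with decay rate λ₁ ≈ 10.823.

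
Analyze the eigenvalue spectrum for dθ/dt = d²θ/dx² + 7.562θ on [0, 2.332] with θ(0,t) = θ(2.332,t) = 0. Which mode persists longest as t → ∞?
Eigenvalues: λₙ = n²π²/2.332² - 7.562.
First three modes:
  n=1: λ₁ = π²/2.332² - 7.562 ≈ -5.747
  n=2: λ₂ = 4π²/2.332² - 7.562 ≈ -0.303
  n=3: λ₃ = 9π²/2.332² - 7.562 ≈ 8.772
Since π²/2.332² ≈ 1.815 < 7.562, λ₁ < 0.
The n=1 mode grows fastest (−λₙ is largest for n=1) → dominates.
Asymptotic: θ ~ c₁ sin(πx/2.332) e^{5.747t} (exponential growth at rate −λ₁ ≈ 5.747).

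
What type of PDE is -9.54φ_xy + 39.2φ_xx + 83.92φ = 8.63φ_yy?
Rewriting in standard form: 39.2φ_xx - 9.54φ_xy - 8.63φ_yy + 83.92φ = 0. With A = 39.2, B = -9.54, C = -8.63, the discriminant is 1444.1956. This is a hyperbolic PDE.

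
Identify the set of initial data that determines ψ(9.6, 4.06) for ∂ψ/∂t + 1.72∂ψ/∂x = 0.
A single point: x = 2.6168. The characteristic through (9.6, 4.06) is x - 1.72t = const, so x = 9.6 - 1.72·4.06 = 2.6168.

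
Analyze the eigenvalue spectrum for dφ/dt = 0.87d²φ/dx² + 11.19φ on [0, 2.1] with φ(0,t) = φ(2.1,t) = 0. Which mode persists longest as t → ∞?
Eigenvalues: λₙ = 0.87n²π²/2.1² - 11.19.
First three modes:
  n=1: λ₁ = 0.87π²/2.1² - 11.19 ≈ -9.243
  n=2: λ₂ = 3.48π²/2.1² - 11.19 ≈ -3.402
  n=3: λ₃ = 7.83π²/2.1² - 11.19 ≈ 6.334
Since 0.87π²/2.1² ≈ 1.947 < 11.19, λ₁ < 0.
The n=1 mode grows fastest (−λₙ is largest for n=1) → dominates.
Asymptotic: φ ~ c₁ sin(πx/2.1) e^{9.243t} (exponential growth at rate −λ₁ ≈ 9.243).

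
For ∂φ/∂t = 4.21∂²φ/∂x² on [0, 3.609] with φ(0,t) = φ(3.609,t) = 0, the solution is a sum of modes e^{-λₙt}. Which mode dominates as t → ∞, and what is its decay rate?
Eigenvalues: λₙ = 4.21n²π²/3.609².
First three modes:
  n=1: λ₁ = 4.21π²/3.609² ≈ 3.19
  n=2: λ₂ = 16.84π²/3.609² ≈ 12.761 (4× faster decay)
  n=3: λ₃ = 37.89π²/3.609² ≈ 28.711 (9× faster decay)
As t → ∞, higher modes decay exponentially faster. The n=1 mode dominates: φ ~ c₁ sin(πx/3.609) e^{-λ₁t}.
Decay rate: λ₁ = 4.21π²/3.609² ≈ 3.19.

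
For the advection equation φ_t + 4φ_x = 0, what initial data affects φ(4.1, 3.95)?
A single point: x = -11.7. The characteristic through (4.1, 3.95) is x - 4t = const, so x = 4.1 - 4·3.95 = -11.7.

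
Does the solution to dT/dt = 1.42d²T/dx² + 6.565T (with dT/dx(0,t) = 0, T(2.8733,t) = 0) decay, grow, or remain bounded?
T grows unboundedly. Reaction dominates diffusion (r=6.565 > κπ²/(4L²)≈0.42); solution grows exponentially.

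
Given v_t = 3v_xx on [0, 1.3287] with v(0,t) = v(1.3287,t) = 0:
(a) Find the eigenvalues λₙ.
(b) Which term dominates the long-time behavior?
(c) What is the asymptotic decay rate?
Eigenvalues: λₙ = 3n²π²/1.3287².
First three modes:
  n=1: λ₁ = 3π²/1.3287² ≈ 16.771
  n=2: λ₂ = 12π²/1.3287² ≈ 67.085 (4× faster decay)
  n=3: λ₃ = 27π²/1.3287² ≈ 150.942 (9× faster decay)
As t → ∞, higher modes decay exponentially faster. The n=1 mode dominates: v ~ c₁ sin(πx/1.3287) e^{-λ₁t}.
Decay rate: λ₁ = 3π²/1.3287² ≈ 16.771.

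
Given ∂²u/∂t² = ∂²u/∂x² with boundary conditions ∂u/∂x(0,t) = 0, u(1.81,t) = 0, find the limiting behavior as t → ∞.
u oscillates (no decay). Energy is conserved; the solution oscillates indefinitely as standing waves.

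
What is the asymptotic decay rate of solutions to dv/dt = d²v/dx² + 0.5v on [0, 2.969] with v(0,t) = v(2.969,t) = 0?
Eigenvalues: λₙ = n²π²/2.969² - 0.5.
First three modes:
  n=1: λ₁ = π²/2.969² - 0.5 ≈ 0.62
  n=2: λ₂ = 4π²/2.969² - 0.5 ≈ 3.979
  n=3: λ₃ = 9π²/2.969² - 0.5 ≈ 9.577
Since π²/2.969² ≈ 1.12 > 0.5, all λₙ > 0.
The n=1 mode decays slowest → dominates as t → ∞.
Asymptotic: v ~ c₁ sin(πx/2.969) e^{-λ₁t} with decay rate λ₁ ≈ 0.62.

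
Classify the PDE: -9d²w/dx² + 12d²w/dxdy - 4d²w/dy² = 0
A = -9, B = 12, C = -4. Discriminant B² - 4AC = 0. Since 0 = 0, parabolic.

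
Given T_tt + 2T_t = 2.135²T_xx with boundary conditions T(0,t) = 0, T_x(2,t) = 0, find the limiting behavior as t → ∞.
T → 0. Damping (γ=2) dissipates energy; oscillations decay exponentially.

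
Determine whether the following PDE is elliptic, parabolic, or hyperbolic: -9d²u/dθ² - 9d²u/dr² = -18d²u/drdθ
Rewriting in standard form: -9d²u/dr² + 18d²u/drdθ - 9d²u/dθ² = 0. Coefficients: A = -9, B = 18, C = -9. B² - 4AC = 0, which is zero, so the equation is parabolic.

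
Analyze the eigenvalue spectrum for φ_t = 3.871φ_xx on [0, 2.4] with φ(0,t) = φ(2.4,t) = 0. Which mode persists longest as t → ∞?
Eigenvalues: λₙ = 3.871n²π²/2.4².
First three modes:
  n=1: λ₁ = 3.871π²/2.4² ≈ 6.633
  n=2: λ₂ = 15.484π²/2.4² ≈ 26.531 (4× faster decay)
  n=3: λ₃ = 34.839π²/2.4² ≈ 59.696 (9× faster decay)
As t → ∞, higher modes decay exponentially faster. The n=1 mode dominates: φ ~ c₁ sin(πx/2.4) e^{-λ₁t}.
Decay rate: λ₁ = 3.871π²/2.4² ≈ 6.633.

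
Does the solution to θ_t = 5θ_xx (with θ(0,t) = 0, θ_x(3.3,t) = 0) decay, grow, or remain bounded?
θ → 0. Heat escapes through the Dirichlet boundary.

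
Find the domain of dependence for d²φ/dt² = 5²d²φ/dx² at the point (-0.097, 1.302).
Domain of dependence: [-6.607, 6.413]. Signals travel at speed 5, so data within |x - -0.097| ≤ 5·1.302 = 6.51 can reach the point.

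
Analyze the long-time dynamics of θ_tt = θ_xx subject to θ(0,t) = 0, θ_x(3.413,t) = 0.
Long-time behavior: θ oscillates (no decay). Energy is conserved; the solution oscillates indefinitely as standing waves.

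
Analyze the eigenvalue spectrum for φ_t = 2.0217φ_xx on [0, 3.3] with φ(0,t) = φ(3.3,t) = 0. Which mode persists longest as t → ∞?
Eigenvalues: λₙ = 2.0217n²π²/3.3².
First three modes:
  n=1: λ₁ = 2.0217π²/3.3² ≈ 1.832
  n=2: λ₂ = 8.0868π²/3.3² ≈ 7.329 (4× faster decay)
  n=3: λ₃ = 18.1953π²/3.3² ≈ 16.49 (9× faster decay)
As t → ∞, higher modes decay exponentially faster. The n=1 mode dominates: φ ~ c₁ sin(πx/3.3) e^{-λ₁t}.
Decay rate: λ₁ = 2.0217π²/3.3² ≈ 1.832.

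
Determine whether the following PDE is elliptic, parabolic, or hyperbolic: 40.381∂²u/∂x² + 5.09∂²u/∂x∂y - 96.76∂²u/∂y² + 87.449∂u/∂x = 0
Coefficients: A = 40.381, B = 5.09, C = -96.76. B² - 4AC = 15654.97034, which is positive, so the equation is hyperbolic.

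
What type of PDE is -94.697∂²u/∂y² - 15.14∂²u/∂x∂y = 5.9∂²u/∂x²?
Rewriting in standard form: -5.9∂²u/∂x² - 15.14∂²u/∂x∂y - 94.697∂²u/∂y² = 0. With A = -5.9, B = -15.14, C = -94.697, the discriminant is -2005.6296. This is an elliptic PDE.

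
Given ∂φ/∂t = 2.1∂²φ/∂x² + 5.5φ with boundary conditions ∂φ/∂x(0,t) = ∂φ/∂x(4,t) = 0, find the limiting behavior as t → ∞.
φ grows unboundedly. With Neumann BCs the constant mode has diffusion eigenvalue 0, so any r > 0 makes it grow like e^(5.5t); solution grows exponentially.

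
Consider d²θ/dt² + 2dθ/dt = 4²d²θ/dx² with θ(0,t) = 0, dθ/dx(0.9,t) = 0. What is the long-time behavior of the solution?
As t → ∞, θ → 0. Damping (γ=2) dissipates energy; oscillations decay exponentially.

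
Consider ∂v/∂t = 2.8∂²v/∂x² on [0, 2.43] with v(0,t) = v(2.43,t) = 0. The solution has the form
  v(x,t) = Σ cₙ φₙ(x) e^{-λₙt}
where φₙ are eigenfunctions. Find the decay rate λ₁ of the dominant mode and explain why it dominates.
Eigenvalues: λₙ = 2.8n²π²/2.43².
First three modes:
  n=1: λ₁ = 2.8π²/2.43² ≈ 4.68
  n=2: λ₂ = 11.2π²/2.43² ≈ 18.72 (4× faster decay)
  n=3: λ₃ = 25.2π²/2.43² ≈ 42.12 (9× faster decay)
As t → ∞, higher modes decay exponentially faster. The n=1 mode dominates: v ~ c₁ sin(πx/2.43) e^{-λ₁t}.
Decay rate: λ₁ = 2.8π²/2.43² ≈ 4.68.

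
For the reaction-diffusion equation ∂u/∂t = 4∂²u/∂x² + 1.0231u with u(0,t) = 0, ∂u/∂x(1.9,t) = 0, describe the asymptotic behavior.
u → 0. Diffusion dominates reaction (r=1.0231 < κπ²/(4L²)≈2.73); solution decays.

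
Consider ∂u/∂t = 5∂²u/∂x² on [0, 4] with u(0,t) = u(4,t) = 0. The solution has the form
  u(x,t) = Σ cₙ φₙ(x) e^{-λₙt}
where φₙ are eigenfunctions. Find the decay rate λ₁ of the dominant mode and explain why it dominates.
Eigenvalues: λₙ = 5n²π²/4².
First three modes:
  n=1: λ₁ = 5π²/4² ≈ 3.084
  n=2: λ₂ = 20π²/4² ≈ 12.337 (4× faster decay)
  n=3: λ₃ = 45π²/4² ≈ 27.758 (9× faster decay)
As t → ∞, higher modes decay exponentially faster. The n=1 mode dominates: u ~ c₁ sin(πx/4) e^{-λ₁t}.
Decay rate: λ₁ = 5π²/4² ≈ 3.084.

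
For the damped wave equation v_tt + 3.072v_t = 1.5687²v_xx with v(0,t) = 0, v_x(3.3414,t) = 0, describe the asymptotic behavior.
v → 0. Damping (γ=3.072) dissipates energy; oscillations decay exponentially.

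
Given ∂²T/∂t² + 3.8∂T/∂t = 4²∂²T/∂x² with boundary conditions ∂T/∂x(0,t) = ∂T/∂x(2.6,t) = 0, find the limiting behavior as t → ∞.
T → constant (steady state). Damping (γ=3.8) dissipates the nonconstant modes; with Neumann BCs the spatial average obeys M''+γM'=0 and tends to a finite limit.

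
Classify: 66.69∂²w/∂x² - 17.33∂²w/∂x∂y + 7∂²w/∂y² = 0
Elliptic (discriminant = -1566.9911).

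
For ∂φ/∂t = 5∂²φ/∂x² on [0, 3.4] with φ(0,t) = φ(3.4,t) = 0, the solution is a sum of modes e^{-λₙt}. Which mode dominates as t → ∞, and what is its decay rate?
Eigenvalues: λₙ = 5n²π²/3.4².
First three modes:
  n=1: λ₁ = 5π²/3.4² ≈ 4.269
  n=2: λ₂ = 20π²/3.4² ≈ 17.075 (4× faster decay)
  n=3: λ₃ = 45π²/3.4² ≈ 38.42 (9× faster decay)
As t → ∞, higher modes decay exponentially faster. The n=1 mode dominates: φ ~ c₁ sin(πx/3.4) e^{-λ₁t}.
Decay rate: λ₁ = 5π²/3.4² ≈ 4.269.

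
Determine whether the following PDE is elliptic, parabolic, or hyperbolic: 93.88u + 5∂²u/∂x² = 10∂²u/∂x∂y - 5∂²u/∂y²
Rewriting in standard form: 5∂²u/∂x² - 10∂²u/∂x∂y + 5∂²u/∂y² + 93.88u = 0. Coefficients: A = 5, B = -10, C = 5. B² - 4AC = 0, which is zero, so the equation is parabolic.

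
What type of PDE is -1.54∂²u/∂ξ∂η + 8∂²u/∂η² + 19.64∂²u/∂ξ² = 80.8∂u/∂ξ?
Rewriting in standard form: 19.64∂²u/∂ξ² - 1.54∂²u/∂ξ∂η + 8∂²u/∂η² - 80.8∂u/∂ξ = 0. With A = 19.64, B = -1.54, C = 8, the discriminant is -626.1084. This is an elliptic PDE.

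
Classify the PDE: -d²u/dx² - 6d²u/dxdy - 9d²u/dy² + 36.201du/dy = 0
A = -1, B = -6, C = -9. Discriminant B² - 4AC = 0. Since 0 = 0, parabolic.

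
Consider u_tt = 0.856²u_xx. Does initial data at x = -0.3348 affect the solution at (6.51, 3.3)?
No. The domain of dependence is [3.6852, 9.3348], and -0.3348 is outside this interval.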